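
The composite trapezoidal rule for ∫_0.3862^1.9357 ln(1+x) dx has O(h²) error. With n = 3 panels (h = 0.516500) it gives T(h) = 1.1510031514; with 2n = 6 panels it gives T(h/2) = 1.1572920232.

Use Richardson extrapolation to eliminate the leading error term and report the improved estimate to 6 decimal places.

1.159388

r = 2, so 2^r = 4.
Numerator 4 × A(h/2) − A(h) = 4 × 1.1572920232 − 1.1510031514 = 3.4781649414
3.4781649414 ÷ 3 = 1.1593883138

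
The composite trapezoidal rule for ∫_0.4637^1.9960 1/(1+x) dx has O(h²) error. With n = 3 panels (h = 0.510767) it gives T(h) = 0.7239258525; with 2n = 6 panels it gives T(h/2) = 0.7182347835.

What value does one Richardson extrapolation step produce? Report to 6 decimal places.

0.716338

Leading term ∝ h^2; use weight 4 = 2^2.
2^2 × A(h/2) = 2.8729391340; minus A(h) gives 2.1490132815.
Divide by 2^2 − 1 = 3.
Extrapolated: 2.1490132815 / 3 = 0.7163377605
Correction |R − A(h/2)| = 1.897e-03; gap |A(h/2) − A(h)| = 5.691e-03.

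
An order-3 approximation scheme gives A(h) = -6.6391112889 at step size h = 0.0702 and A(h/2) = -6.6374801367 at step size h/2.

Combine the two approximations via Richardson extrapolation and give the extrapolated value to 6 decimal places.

-6.637247

r = 3: numerator weight 8, denominator 7.
8*(-6.6374801367) = -53.0998410936; (-53.0998410936) − (-6.6391112889) = -46.4607298047
Divide by 2^3 − 1 = 7.
Result: -6.6372471150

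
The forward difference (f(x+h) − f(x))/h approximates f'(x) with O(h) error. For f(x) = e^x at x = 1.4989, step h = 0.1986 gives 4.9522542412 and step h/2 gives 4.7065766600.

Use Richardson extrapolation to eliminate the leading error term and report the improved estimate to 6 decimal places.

r = 1: numerator weight 2, denominator 1.
2·4.7065766600 = 9.4131533200; subtract 4.9522542412 → 4.4608990788
Extrapolated: 4.4608990788 / 1 = 4.4608990788
Shift from A(h/2): −0.2456775812.

4.460899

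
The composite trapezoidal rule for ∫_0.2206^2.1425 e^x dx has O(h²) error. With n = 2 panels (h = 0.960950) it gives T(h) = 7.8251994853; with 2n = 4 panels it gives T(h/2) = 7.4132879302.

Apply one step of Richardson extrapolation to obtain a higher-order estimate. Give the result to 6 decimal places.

Method order is 2; weight 2^2 = 4.
2^2*A(h/2) = 29.6531517208; minus A(h) gives 21.8279522355.
Denominator 4 − 1 = 3.
21.8279522355 ÷ 3 = 7.2759840785

7.275984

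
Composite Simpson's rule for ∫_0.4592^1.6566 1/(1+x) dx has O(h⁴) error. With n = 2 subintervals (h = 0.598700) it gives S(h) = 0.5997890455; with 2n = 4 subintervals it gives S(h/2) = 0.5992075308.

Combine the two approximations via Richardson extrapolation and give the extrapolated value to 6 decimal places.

The method has order 4: 2^4 = 16.
Weighted: 9.5873204928 − 0.5997890455 = 8.9875314473
R = 8.9875314473/15 = 0.5991687632
Gap between inputs: 5.815e-04; correction applied: −0.0000387676.

0.599169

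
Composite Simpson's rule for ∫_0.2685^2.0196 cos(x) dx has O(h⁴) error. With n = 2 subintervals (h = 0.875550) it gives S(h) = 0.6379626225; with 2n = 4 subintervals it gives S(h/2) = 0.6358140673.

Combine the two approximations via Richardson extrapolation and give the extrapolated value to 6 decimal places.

0.635671

Leading term ∝ h^4; use weight 16 = 2^4.
16·0.6358140673 − 0.6379626225 = 9.5350624543
Divide by 2^4 − 1 = 15.
Extrapolated: 9.5350624543 / 15 = 0.6356708303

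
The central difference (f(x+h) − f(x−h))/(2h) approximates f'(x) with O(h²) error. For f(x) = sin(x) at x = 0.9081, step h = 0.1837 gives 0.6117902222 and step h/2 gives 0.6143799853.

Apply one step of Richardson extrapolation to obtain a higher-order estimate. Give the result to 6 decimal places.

With r = 2 the leading error scales as h^2, so the weight is 2^2 = 4.
Weighted: 2.4575199412 − 0.6117902222 = 1.8457297190
(4·0.6143799853 − 0.6117902222)/(4 − 1) = 0.6152432397
Shift from A(h/2): +0.0008632544.

0.615243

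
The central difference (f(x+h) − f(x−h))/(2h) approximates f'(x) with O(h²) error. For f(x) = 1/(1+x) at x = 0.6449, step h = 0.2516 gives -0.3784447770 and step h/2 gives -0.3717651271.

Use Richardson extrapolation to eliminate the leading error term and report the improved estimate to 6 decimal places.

r = 2: numerator weight 4, denominator 3.
4 × (-0.3717651271) = -1.4870605084; (-1.4870605084) − (-0.3784447770) = -1.1086157314
Divide by 2^2 − 1 = 3.
Extrapolated: (-1.1086157314) / 3 = -0.3695385771

-0.369539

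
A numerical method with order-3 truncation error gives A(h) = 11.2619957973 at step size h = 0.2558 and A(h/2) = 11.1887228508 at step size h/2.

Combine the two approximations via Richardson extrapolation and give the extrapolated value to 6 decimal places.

Error is O(h^3); halving h shrinks it by 2^3 = 8.
8×11.1887228508 = 89.5097828064; 89.5097828064 − 11.2619957973 = 78.2477870091
(8×11.1887228508 − 11.2619957973)/(8 − 1) = 11.1782552870
Correction |R − A(h/2)| = 1.047e-02; gap |A(h/2) − A(h)| = 7.327e-02.

11.178255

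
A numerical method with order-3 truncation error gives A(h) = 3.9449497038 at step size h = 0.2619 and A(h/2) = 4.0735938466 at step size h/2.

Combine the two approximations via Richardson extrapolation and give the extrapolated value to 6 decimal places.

4.091972

r = 3, so 2^r = 8.
2^3·A(h/2) = 32.5887507728; minus A(h) gives 28.6438010690.
Divide by 2^3 − 1 = 7.
Result: 4.0919715813
Correction |R − A(h/2)| = 1.838e-02; gap |A(h/2) − A(h)| = 1.286e-01.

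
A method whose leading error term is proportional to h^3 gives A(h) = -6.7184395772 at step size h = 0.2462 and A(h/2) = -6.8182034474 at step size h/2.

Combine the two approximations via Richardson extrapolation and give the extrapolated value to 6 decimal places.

Method order is 3; weight 2^3 = 8.
Numerator 8·A(h/2) − A(h) = 8·(-6.8182034474) − (-6.7184395772) = -47.8271880020
Denominator 8 − 1 = 7.
(-47.8271880020) ÷ 7 = -6.8324554289

-6.832455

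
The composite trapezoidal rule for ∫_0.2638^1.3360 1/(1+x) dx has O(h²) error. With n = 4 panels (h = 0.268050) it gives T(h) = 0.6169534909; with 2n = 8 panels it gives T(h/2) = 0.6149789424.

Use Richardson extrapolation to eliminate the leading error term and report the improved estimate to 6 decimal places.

The method has order 2: 2^2 = 4.
4×0.6149789424 = 2.4599157696; 2.4599157696 − 0.6169534909 = 1.8429622787
R = 1.8429622787/3 = 0.6143207596

0.614321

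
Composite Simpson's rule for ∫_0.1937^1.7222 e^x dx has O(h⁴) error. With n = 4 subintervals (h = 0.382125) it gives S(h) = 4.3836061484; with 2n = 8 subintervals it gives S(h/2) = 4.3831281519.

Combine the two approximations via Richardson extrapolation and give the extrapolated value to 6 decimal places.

4.383096

Method order is 4; weight 2^4 = 16.
16×4.3831281519 − 4.3836061484 = 65.7464442820
(16×4.3831281519 − 4.3836061484)/(16 − 1) = 4.3830962855
Gap between inputs: 4.780e-04; correction applied: −0.0000318664.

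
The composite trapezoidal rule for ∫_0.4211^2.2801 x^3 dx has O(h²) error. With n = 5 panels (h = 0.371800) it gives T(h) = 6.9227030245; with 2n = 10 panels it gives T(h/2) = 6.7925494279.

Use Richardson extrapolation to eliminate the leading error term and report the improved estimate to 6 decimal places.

Leading term ∝ h^2; use weight 4 = 2^2.
Top: 4(6.7925494279) − (6.9227030245) = 20.2474946871
20.2474946871 ÷ 3 = 6.7491648957

6.749165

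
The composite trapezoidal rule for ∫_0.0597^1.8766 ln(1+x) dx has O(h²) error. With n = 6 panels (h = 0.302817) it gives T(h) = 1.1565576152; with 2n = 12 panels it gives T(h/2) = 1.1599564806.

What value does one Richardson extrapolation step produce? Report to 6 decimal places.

1.161089

The method has order 2: 2^2 = 4.
4×1.1599564806 = 4.6398259224; subtract 1.1565576152 → 3.4832683072
R = 3.4832683072/3 = 1.1610894357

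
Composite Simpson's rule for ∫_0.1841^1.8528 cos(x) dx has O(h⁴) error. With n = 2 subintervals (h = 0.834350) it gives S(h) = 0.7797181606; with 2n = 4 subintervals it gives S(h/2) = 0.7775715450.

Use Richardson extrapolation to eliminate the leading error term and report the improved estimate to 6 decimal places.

The method has order 4: 2^4 = 16.
Difference of the inputs: 0.7775715450 − 0.7797181606 = -0.0021466156
Divide by 2^4 − 1 = 15: (-0.0021466156)/15 = -0.0001431077
R = A(h/2) + (A(h/2) − A(h))/15 = 0.7775715450 − 0.0001431077 = 0.7774284373

0.777428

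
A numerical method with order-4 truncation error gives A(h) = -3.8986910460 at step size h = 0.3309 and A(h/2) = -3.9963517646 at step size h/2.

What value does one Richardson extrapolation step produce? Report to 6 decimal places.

The method has order 4: 2^4 = 16.
16×(-3.9963517646) = -63.9416282336; subtract (-3.8986910460) → -60.0429371876
Denominator 16 − 1 = 15.
R = (-60.0429371876)/15 = -4.0028624792

-4.002862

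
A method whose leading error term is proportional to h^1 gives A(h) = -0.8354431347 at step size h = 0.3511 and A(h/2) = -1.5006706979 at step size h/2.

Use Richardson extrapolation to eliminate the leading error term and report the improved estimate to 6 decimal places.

-2.165898

With r = 1 the leading error scales as h^1, so the weight is 2^1 = 2.
Top: 2(-1.5006706979) − (-0.8354431347) = -2.1658982611
Denominator 2 − 1 = 1.
Result: -2.1658982611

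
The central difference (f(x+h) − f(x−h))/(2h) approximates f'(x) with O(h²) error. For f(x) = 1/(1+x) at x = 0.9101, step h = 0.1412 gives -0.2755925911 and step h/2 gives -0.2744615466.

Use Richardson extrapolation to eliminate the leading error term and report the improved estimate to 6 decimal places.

-0.274085

r = 2, so 2^r = 4.
4*(-0.2744615466) = -1.0978461864; subtract (-0.2755925911) → -0.8222535953
(4*(-0.2744615466) − (-0.2755925911))/(4 − 1) = -0.2740845318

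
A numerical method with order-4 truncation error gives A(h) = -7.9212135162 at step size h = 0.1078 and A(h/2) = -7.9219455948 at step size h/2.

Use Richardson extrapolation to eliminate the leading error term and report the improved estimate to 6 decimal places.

Error is O(h^4); halving h shrinks it by 2^4 = 16.
Numerator 16×A(h/2) − A(h) = 16×(-7.9219455948) − (-7.9212135162) = -118.8299160006
Extrapolated: (-118.8299160006) / 15 = -7.9219944000
Correction |R − A(h/2)| = 4.881e-05; gap |A(h/2) − A(h)| = 7.321e-04.

-7.921994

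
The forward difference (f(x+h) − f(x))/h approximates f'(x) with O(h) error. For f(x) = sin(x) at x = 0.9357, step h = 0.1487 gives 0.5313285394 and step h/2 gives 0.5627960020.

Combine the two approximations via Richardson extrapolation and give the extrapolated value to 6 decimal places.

0.594263

r = 1: numerator weight 2, denominator 1.
2×0.5627960020 = 1.1255920040; subtract 0.5313285394 → 0.5942634646
R = 0.5942634646/1 = 0.5942634646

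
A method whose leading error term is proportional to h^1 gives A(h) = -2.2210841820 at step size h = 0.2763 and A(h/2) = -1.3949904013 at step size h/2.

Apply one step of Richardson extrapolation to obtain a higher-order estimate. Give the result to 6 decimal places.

-0.568897

Leading term ∝ h^1; use weight 2 = 2^1.
Numerator 2×A(h/2) − A(h) = 2×(-1.3949904013) − (-2.2210841820) = -0.5688966206
(2×(-1.3949904013) − (-2.2210841820))/(2 − 1) = -0.5688966206
Correction |R − A(h/2)| = 8.261e-01; gap |A(h/2) − A(h)| = 8.261e-01.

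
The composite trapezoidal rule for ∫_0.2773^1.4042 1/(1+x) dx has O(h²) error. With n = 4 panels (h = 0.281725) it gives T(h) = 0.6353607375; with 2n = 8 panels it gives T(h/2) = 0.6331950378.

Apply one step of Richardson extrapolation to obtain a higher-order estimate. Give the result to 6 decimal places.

0.632473

With r = 2 the leading error scales as h^2, so the weight is 2^2 = 4.
4 × 0.6331950378 − 0.6353607375 = 1.8974194137
Denominator 4 − 1 = 3.
So the Richardson estimate is 0.6324731379.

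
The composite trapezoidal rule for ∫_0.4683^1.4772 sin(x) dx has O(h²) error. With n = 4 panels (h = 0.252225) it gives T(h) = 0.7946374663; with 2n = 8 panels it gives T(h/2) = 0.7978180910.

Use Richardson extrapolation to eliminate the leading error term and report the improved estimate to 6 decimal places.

0.798878

The method has order 2: 2^2 = 4.
Difference of the inputs: 0.7978180910 − 0.7946374663 = 0.0031806247
Divide by 2^2 − 1 = 3: 0.0031806247/3 = 0.0010602082
R = 0.7978180910 + 0.0010602082 = 0.7988782992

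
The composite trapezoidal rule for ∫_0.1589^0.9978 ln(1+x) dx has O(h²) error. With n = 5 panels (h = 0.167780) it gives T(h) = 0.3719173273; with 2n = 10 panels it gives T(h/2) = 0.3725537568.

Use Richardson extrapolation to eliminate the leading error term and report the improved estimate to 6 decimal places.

0.372766

Method order is 2; weight 2^2 = 4.
4 × 0.3725537568 = 1.4902150272; subtract 0.3719173273 → 1.1182976999
Divide by 2^2 − 1 = 3.
Result: 0.3727659000
Shift from A(h/2): +0.0002121432.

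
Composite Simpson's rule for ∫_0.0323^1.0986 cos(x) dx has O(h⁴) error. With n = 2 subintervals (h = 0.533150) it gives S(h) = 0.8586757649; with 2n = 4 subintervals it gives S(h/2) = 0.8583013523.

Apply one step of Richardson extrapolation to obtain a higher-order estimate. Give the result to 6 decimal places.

0.858276

The method has order 4: 2^4 = 16.
A(h/2) − A(h) = 0.8583013523 − 0.8586757649 = -0.0003744126
Correction (A(h/2) − A(h))/(16 − 1) = (-0.0003744126)/15 = -0.0000249608
R = A(h/2) + (A(h/2) − A(h))/15 = 0.8583013523 − 0.0000249608 = 0.8582763915
Shift from A(h/2): −0.0000249608.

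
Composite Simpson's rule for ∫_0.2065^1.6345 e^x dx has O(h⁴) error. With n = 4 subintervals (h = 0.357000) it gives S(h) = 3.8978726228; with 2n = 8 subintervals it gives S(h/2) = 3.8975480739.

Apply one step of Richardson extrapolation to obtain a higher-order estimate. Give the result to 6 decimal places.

Error is O(h^4); halving h shrinks it by 2^4 = 16.
Weighted: 62.3607691824 − 3.8978726228 = 58.4628965596
Divide by 2^4 − 1 = 15.
Extrapolated: 58.4628965596 / 15 = 3.8975264373
Shift from A(h/2): −0.0000216366.

3.897526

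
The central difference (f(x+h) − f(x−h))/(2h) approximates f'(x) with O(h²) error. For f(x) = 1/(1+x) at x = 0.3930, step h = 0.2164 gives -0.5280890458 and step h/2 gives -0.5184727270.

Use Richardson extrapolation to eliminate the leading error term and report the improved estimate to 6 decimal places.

Error is O(h^2); halving h shrinks it by 2^2 = 4.
4·(-0.5184727270) − (-0.5280890458) = -1.5458018622
Denominator 4 − 1 = 3.
Extrapolated: (-1.5458018622) / 3 = -0.5152672874

-0.515267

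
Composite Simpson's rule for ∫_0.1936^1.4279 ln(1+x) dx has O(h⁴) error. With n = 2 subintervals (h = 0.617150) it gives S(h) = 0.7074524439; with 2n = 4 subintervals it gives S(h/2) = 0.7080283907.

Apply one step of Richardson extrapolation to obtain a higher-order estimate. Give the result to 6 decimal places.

0.708067

Leading term ∝ h^4; use weight 16 = 2^4.
16 × 0.7080283907 − 0.7074524439 = 10.6210018073
10.6210018073 ÷ 15 = 0.7080667872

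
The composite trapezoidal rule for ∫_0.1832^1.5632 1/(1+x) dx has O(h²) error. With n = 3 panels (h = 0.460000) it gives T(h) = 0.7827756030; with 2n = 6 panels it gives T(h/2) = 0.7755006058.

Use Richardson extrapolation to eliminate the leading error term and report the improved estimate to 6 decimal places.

0.773076

r = 2: numerator weight 4, denominator 3.
4*0.7755006058 = 3.1020024232; 3.1020024232 − 0.7827756030 = 2.3192268202
Extrapolated: 2.3192268202 / 3 = 0.7730756067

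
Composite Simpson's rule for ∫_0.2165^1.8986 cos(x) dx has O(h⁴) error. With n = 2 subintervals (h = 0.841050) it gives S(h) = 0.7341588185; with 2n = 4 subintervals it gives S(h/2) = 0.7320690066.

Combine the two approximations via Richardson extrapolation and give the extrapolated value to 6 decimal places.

0.731930

Leading term ∝ h^4; use weight 16 = 2^4.
Top: 16(0.7320690066) − (0.7341588185) = 10.9789452871
Divide by 2^4 − 1 = 15.
So the Richardson estimate is 0.7319296858.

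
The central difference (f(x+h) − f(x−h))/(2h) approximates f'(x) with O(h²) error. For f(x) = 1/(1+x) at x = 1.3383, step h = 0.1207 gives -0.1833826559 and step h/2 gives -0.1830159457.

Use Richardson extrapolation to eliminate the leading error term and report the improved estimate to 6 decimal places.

Leading term ∝ h^2; use weight 4 = 2^2.
4×(-0.1830159457) = -0.7320637828; (-0.7320637828) − (-0.1833826559) = -0.5486811269
(-0.5486811269) ÷ 3 = -0.1828937090
Gap between inputs: 3.667e-04; correction applied: +0.0001222367.

-0.182894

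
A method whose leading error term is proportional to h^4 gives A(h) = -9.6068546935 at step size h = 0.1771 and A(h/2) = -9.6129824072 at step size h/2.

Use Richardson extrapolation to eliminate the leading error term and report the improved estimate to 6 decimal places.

-9.613391

Leading term ∝ h^4; use weight 16 = 2^4.
Difference of the inputs: -9.6129824072 − (-9.6068546935) = -0.0061277137
Correction (A(h/2) − A(h))/(16 − 1) = (-0.0061277137)/15 = -0.0004085142
R = A(h/2) + (A(h/2) − A(h))/15 = -9.6129824072 − 0.0004085142 = -9.6133909214
Gap between inputs: 6.128e-03; correction applied: −0.0004085142.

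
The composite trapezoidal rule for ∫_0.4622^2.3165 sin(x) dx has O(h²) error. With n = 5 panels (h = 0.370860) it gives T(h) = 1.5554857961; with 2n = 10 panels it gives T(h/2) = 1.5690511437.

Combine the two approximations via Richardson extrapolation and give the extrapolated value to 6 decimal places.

1.573573

With r = 2 the leading error scales as h^2, so the weight is 2^2 = 4.
Top: 4(1.5690511437) − (1.5554857961) = 4.7207187787
Divide by 2^2 − 1 = 3.
4.7207187787 ÷ 3 = 1.5735729262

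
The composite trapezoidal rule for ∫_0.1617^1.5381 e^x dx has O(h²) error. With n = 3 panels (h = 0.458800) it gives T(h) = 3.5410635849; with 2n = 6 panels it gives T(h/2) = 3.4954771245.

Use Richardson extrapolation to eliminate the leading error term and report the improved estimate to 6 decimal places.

3.480282

r = 2, so 2^r = 4.
Top: 4(3.4954771245) − (3.5410635849) = 10.4408449131
R = 10.4408449131/3 = 3.4802816377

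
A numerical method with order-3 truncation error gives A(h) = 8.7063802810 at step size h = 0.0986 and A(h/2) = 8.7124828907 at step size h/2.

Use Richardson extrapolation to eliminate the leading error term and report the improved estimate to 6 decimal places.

r = 3: numerator weight 8, denominator 7.
Top: 8(8.7124828907) − (8.7063802810) = 60.9934828446
Denominator 8 − 1 = 7.
So the Richardson estimate is 8.7133546921.
Gap between inputs: 6.103e-03; correction applied: +0.0008718014.

8.713355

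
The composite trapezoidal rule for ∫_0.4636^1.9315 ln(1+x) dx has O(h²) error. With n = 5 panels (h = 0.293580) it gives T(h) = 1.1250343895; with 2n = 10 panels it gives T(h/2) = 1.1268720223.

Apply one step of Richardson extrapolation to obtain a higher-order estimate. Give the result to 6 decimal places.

1.127485

Error is O(h^2); halving h shrinks it by 2^2 = 4.
Top: 4(1.1268720223) − (1.1250343895) = 3.3824536997
Divide by 2^2 − 1 = 3.
So the Richardson estimate is 1.1274845666.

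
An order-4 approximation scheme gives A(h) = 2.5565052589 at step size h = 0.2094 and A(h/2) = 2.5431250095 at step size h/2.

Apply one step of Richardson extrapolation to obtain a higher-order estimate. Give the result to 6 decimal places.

Leading term ∝ h^4; use weight 16 = 2^4.
16*2.5431250095 = 40.6900001520; subtract 2.5565052589 → 38.1334948931
R = 38.1334948931/15 = 2.5422329929
Shift from A(h/2): −0.0008920166.

2.542233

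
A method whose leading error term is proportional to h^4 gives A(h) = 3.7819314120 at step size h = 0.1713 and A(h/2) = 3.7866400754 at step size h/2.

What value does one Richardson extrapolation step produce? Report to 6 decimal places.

With r = 4 the leading error scales as h^4, so the weight is 2^4 = 16.
Weighted: 60.5862412064 − 3.7819314120 = 56.8043097944
Denominator 16 − 1 = 15.
(16*3.7866400754 − 3.7819314120)/(16 − 1) = 3.7869539863

3.786954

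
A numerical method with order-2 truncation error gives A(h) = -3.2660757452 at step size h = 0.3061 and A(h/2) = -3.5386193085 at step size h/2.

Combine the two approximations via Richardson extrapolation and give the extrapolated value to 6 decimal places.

Error is O(h^2); halving h shrinks it by 2^2 = 4.
4·(-3.5386193085) = -14.1544772340; subtract (-3.2660757452) → -10.8884014888
(-10.8884014888) ÷ 3 = -3.6294671629

-3.629467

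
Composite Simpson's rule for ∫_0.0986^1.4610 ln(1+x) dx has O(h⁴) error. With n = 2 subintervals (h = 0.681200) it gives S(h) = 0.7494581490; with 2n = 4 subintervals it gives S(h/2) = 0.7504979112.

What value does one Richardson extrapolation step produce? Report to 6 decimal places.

0.750567

r = 4: numerator weight 16, denominator 15.
Weighted: 12.0079665792 − 0.7494581490 = 11.2585084302
R = 11.2585084302/15 = 0.7505672287
Correction |R − A(h/2)| = 6.932e-05; gap |A(h/2) − A(h)| = 1.040e-03.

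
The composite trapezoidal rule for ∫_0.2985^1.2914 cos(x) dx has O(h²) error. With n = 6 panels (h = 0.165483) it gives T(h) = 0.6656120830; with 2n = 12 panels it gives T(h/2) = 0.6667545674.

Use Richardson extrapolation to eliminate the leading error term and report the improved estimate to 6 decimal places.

Error is O(h^2); halving h shrinks it by 2^2 = 4.
Difference of the inputs: 0.6667545674 − 0.6656120830 = 0.0011424844
Correction (A(h/2) − A(h))/(4 − 1) = 0.0011424844/3 = 0.0003808281
R = A(h/2) + (A(h/2) − A(h))/3 = 0.6667545674 + 0.0003808281 = 0.6671353955

0.667135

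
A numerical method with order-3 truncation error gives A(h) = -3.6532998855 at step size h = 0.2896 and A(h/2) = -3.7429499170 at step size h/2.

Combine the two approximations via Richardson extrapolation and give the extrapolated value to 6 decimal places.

-3.755757

Leading term ∝ h^3; use weight 8 = 2^3.
Weighted: (-29.9435993360) − (-3.6532998855) = -26.2902994505
R = (-26.2902994505)/7 = -3.7557570644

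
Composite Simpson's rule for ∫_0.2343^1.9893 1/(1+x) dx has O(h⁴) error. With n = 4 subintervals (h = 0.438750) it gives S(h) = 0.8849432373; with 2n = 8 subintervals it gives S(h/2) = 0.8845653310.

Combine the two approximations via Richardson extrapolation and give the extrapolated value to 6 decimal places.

0.884540

Order 4 gives 2^r = 16 and 2^r − 1 = 15.
Numerator 16×A(h/2) − A(h) = 16×0.8845653310 − 0.8849432373 = 13.2681020587
(16×0.8845653310 − 0.8849432373)/(16 − 1) = 0.8845401372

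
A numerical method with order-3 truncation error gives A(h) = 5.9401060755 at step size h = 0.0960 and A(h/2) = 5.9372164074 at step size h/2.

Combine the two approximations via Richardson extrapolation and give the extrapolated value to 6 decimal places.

5.936804

r = 3: numerator weight 8, denominator 7.
Numerator 8×A(h/2) − A(h) = 8×5.9372164074 − 5.9401060755 = 41.5576251837
Divide by 2^3 − 1 = 7.
41.5576251837 ÷ 7 = 5.9368035977
Correction |R − A(h/2)| = 4.128e-04; gap |A(h/2) − A(h)| = 2.890e-03.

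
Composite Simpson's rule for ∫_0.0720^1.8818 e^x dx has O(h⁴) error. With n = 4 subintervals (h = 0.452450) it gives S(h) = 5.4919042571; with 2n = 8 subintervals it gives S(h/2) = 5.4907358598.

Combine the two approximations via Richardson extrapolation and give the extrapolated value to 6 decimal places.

5.490658

Error is O(h^4); halving h shrinks it by 2^4 = 16.
A(h/2) − A(h) = 5.4907358598 − 5.4919042571 = -0.0011683973
Divide by 2^4 − 1 = 15: (-0.0011683973)/15 = -0.0000778932
R = 5.4907358598 − 0.0000778932 = 5.4906579666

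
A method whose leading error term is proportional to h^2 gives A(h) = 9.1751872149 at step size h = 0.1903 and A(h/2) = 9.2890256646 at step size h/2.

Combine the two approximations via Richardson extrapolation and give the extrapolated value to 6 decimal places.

9.326972

Error is O(h^2); halving h shrinks it by 2^2 = 4.
Difference of the inputs: 9.2890256646 − 9.1751872149 = 0.1138384497
Divide by 2^2 − 1 = 3: 0.1138384497/3 = 0.0379461499
R = 9.2890256646 + 0.0379461499 = 9.3269718145
Correction |R − A(h/2)| = 3.795e-02; gap |A(h/2) − A(h)| = 1.138e-01.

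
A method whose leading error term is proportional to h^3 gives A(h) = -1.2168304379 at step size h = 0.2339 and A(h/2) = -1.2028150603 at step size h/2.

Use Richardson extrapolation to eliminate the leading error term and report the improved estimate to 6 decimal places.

-1.200813

The method has order 3: 2^3 = 8.
A(h/2) − A(h) = -1.2028150603 − (-1.2168304379) = 0.0140153776
Correction (A(h/2) − A(h))/(8 − 1) = 0.0140153776/7 = 0.0020021968
R = A(h/2) + (A(h/2) − A(h))/7 = -1.2028150603 + 0.0020021968 = -1.2008128635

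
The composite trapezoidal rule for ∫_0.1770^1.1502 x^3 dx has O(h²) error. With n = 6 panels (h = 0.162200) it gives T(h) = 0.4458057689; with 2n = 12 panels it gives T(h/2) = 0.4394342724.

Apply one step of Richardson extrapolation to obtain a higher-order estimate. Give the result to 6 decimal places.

With r = 2 the leading error scales as h^2, so the weight is 2^2 = 4.
4·0.4394342724 − 0.4458057689 = 1.3119313207
Extrapolated: 1.3119313207 / 3 = 0.4373104402
Shift from A(h/2): −0.0021238322.

0.437310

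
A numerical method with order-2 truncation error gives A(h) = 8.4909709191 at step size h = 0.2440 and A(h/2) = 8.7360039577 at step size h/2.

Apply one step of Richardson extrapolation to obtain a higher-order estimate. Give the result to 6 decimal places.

8.817682

Order 2 gives 2^r = 4 and 2^r − 1 = 3.
Top: 4(8.7360039577) − (8.4909709191) = 26.4530449117
R = 26.4530449117/3 = 8.8176816372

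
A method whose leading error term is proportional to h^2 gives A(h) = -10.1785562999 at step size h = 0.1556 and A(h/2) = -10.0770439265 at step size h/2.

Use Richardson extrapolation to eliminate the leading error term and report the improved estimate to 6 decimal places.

Method order is 2; weight 2^2 = 4.
Weighted: (-40.3081757060) − (-10.1785562999) = -30.1296194061
Extrapolated: (-30.1296194061) / 3 = -10.0432064687

-10.043206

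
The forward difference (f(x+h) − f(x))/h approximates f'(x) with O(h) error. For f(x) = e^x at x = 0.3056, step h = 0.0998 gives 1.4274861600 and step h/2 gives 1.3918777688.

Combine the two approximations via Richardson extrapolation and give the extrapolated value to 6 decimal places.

1.356269

With r = 1 the leading error scales as h^1, so the weight is 2^1 = 2.
Numerator 2 × A(h/2) − A(h) = 2 × 1.3918777688 − 1.4274861600 = 1.3562693776
1.3562693776 ÷ 1 = 1.3562693776
Correction |R − A(h/2)| = 3.561e-02; gap |A(h/2) − A(h)| = 3.561e-02.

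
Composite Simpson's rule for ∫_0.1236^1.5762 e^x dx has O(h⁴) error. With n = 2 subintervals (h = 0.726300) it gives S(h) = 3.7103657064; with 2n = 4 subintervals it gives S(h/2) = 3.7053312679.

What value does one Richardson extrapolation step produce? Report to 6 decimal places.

3.704996

With r = 4 the leading error scales as h^4, so the weight is 2^4 = 16.
2^4·A(h/2) = 59.2853002864; minus A(h) gives 55.5749345800.
55.5749345800 ÷ 15 = 3.7049956387
Gap between inputs: 5.034e-03; correction applied: −0.0003356292.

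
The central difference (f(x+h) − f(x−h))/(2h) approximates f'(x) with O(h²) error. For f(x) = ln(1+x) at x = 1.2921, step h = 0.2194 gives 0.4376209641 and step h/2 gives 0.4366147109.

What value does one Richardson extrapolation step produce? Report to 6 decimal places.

The method has order 2: 2^2 = 4.
Weighted: 1.7464588436 − 0.4376209641 = 1.3088378795
R = 1.3088378795/3 = 0.4362792932
Shift from A(h/2): −0.0003354177.

0.436279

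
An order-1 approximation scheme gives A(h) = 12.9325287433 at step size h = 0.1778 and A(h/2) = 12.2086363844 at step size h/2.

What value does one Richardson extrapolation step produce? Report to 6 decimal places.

11.484744

Leading term ∝ h^1; use weight 2 = 2^1.
Difference of the inputs: 12.2086363844 − 12.9325287433 = -0.7238923589
Correction (A(h/2) − A(h))/(2 − 1) = (-0.7238923589)/1 = -0.7238923589
R = A(h/2) + (A(h/2) − A(h))/1 = 12.2086363844 − 0.7238923589 = 11.4847440255
Gap between inputs: 7.239e-01; correction applied: −0.7238923589.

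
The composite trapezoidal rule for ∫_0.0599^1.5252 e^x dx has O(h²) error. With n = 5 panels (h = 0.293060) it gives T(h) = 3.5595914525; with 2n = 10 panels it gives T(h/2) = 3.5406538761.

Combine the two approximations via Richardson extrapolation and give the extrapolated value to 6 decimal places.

3.534341

r = 2: numerator weight 4, denominator 3.
A(h/2) − A(h) = 3.5406538761 − 3.5595914525 = -0.0189375764
Divide by 2^2 − 1 = 3: (-0.0189375764)/3 = -0.0063125255
R = 3.5406538761 − 0.0063125255 = 3.5343413506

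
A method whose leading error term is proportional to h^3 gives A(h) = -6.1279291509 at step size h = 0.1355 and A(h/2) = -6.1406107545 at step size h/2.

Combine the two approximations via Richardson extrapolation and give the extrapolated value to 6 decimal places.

The method has order 3: 2^3 = 8.
Top: 8(-6.1406107545) − (-6.1279291509) = -42.9969568851
(-42.9969568851) ÷ 7 = -6.1424224122
Shift from A(h/2): −0.0018116577.

-6.142422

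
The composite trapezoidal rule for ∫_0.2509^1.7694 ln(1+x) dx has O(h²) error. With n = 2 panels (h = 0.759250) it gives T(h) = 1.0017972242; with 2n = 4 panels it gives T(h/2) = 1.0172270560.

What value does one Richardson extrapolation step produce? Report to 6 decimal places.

1.022370

The method has order 2: 2^2 = 4.
Top: 4(1.0172270560) − (1.0017972242) = 3.0671109998
(4*1.0172270560 − 1.0017972242)/(4 − 1) = 1.0223703333
Shift from A(h/2): +0.0051432773.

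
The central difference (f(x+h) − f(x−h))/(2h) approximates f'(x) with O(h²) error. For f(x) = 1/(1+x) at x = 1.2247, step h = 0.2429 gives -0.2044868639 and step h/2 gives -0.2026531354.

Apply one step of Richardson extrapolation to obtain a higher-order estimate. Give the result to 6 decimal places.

Method order is 2; weight 2^2 = 4.
4*(-0.2026531354) = -0.8106125416; subtract (-0.2044868639) → -0.6061256777
(4*(-0.2026531354) − (-0.2044868639))/(4 − 1) = -0.2020418926
Gap between inputs: 1.834e-03; correction applied: +0.0006112428.

-0.202042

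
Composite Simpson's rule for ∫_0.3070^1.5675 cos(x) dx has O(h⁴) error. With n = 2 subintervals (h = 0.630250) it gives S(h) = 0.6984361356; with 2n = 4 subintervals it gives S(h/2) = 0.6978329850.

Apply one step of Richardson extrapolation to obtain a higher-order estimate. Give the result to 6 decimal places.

r = 4: numerator weight 16, denominator 15.
Numerator 16·A(h/2) − A(h) = 16·0.6978329850 − 0.6984361356 = 10.4668916244
Denominator 16 − 1 = 15.
(16·0.6978329850 − 0.6984361356)/(16 − 1) = 0.6977927750
Correction |R − A(h/2)| = 4.021e-05; gap |A(h/2) − A(h)| = 6.032e-04.

0.697793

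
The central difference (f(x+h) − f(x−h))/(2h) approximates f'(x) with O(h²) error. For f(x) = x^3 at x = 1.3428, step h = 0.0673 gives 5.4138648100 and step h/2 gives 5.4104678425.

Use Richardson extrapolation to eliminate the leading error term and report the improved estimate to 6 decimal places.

5.409336

The method has order 2: 2^2 = 4.
4*5.4104678425 − 5.4138648100 = 16.2280065600
(4*5.4104678425 − 5.4138648100)/(4 − 1) = 5.4093355200
Shift from A(h/2): −0.0011323225.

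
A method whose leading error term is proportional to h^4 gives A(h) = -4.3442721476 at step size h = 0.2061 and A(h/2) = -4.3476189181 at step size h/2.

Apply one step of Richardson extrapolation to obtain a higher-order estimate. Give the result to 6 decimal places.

-4.347842

Method order is 4; weight 2^4 = 16.
A(h/2) − A(h) = -4.3476189181 − (-4.3442721476) = -0.0033467705
Correction (A(h/2) − A(h))/(16 − 1) = (-0.0033467705)/15 = -0.0002231180
R = A(h/2) + (A(h/2) − A(h))/15 = -4.3476189181 − 0.0002231180 = -4.3478420361
Shift from A(h/2): −0.0002231180.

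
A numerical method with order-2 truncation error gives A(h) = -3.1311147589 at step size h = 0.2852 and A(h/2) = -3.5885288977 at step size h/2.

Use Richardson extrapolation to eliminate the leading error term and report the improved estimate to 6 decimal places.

Leading term ∝ h^2; use weight 4 = 2^2.
4*(-3.5885288977) = -14.3541155908; subtract (-3.1311147589) → -11.2230008319
Divide by 2^2 − 1 = 3.
So the Richardson estimate is -3.7410002773.

-3.741000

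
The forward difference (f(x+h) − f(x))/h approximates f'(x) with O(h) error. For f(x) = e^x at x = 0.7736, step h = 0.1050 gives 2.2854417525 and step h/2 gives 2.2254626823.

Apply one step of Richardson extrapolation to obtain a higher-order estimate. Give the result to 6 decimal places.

2.165484

r = 1: numerator weight 2, denominator 1.
Top: 2(2.2254626823) − (2.2854417525) = 2.1654836121
Extrapolated: 2.1654836121 / 1 = 2.1654836121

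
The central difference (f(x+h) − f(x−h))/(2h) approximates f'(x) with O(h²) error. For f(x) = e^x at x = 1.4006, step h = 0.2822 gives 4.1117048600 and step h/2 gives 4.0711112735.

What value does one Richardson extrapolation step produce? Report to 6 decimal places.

4.057580

With r = 2 the leading error scales as h^2, so the weight is 2^2 = 4.
2^2 × A(h/2) = 16.2844450940; minus A(h) gives 12.1727402340.
R = 12.1727402340/3 = 4.0575800780
Correction |R − A(h/2)| = 1.353e-02; gap |A(h/2) − A(h)| = 4.059e-02.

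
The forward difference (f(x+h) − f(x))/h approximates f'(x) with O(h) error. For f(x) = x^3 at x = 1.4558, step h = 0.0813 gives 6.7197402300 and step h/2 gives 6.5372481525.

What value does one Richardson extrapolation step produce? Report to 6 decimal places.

Leading term ∝ h^1; use weight 2 = 2^1.
2^1×A(h/2) = 13.0744963050; minus A(h) gives 6.3547560750.
6.3547560750 ÷ 1 = 6.3547560750

6.354756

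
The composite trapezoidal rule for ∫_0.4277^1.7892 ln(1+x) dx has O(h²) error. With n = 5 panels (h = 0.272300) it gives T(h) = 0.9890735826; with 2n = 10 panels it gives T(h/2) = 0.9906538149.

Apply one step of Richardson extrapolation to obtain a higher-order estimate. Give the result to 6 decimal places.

r = 2, so 2^r = 4.
2^2*A(h/2) = 3.9626152596; minus A(h) gives 2.9735416770.
2.9735416770 ÷ 3 = 0.9911805590

0.991181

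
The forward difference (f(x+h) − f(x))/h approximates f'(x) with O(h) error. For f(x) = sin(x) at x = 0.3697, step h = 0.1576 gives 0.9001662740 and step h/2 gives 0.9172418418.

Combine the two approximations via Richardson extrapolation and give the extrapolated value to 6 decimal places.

r = 1, so 2^r = 2.
2^1×A(h/2) = 1.8344836836; minus A(h) gives 0.9343174096.
Extrapolated: 0.9343174096 / 1 = 0.9343174096

0.934317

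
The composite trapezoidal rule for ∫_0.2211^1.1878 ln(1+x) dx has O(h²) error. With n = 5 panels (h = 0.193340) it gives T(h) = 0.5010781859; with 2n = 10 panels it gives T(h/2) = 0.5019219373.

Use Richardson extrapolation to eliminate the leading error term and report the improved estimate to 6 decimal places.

0.502203

With r = 2 the leading error scales as h^2, so the weight is 2^2 = 4.
Weighted: 2.0076877492 − 0.5010781859 = 1.5066095633
(4·0.5019219373 − 0.5010781859)/(4 − 1) = 0.5022031878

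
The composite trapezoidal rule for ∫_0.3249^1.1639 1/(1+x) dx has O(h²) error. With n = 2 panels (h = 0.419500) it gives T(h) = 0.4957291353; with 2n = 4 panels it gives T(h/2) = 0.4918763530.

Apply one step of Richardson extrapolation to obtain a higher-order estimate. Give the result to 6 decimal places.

0.490592

Order 2 gives 2^r = 4 and 2^r − 1 = 3.
Difference of the inputs: 0.4918763530 − 0.4957291353 = -0.0038527823
Correction (A(h/2) − A(h))/(4 − 1) = (-0.0038527823)/3 = -0.0012842608
R = 0.4918763530 − 0.0012842608 = 0.4905920922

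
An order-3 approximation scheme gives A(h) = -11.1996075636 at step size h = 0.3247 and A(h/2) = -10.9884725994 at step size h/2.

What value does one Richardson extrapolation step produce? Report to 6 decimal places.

-10.958310

Order 3 gives 2^r = 8 and 2^r − 1 = 7.
Weighted: (-87.9077807952) − (-11.1996075636) = -76.7081732316
(8·(-10.9884725994) − (-11.1996075636))/(8 − 1) = -10.9583104617
Correction |R − A(h/2)| = 3.016e-02; gap |A(h/2) − A(h)| = 2.111e-01.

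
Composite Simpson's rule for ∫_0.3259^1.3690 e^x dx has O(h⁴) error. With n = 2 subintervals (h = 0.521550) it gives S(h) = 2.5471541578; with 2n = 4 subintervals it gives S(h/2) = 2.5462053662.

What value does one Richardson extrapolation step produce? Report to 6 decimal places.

Order 4 gives 2^r = 16 and 2^r − 1 = 15.
2^4×A(h/2) = 40.7392858592; minus A(h) gives 38.1921317014.
(16×2.5462053662 − 2.5471541578)/(16 − 1) = 2.5461421134
Gap between inputs: 9.488e-04; correction applied: −0.0000632528.

2.546142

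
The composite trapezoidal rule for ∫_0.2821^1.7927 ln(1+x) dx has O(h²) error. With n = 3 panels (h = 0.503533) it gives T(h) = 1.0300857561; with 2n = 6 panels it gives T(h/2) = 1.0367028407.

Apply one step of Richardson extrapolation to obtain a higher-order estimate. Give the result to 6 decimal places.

The method has order 2: 2^2 = 4.
Weighted: 4.1468113628 − 1.0300857561 = 3.1167256067
Denominator 4 − 1 = 3.
3.1167256067 ÷ 3 = 1.0389085356
Gap between inputs: 6.617e-03; correction applied: +0.0022056949.

1.038909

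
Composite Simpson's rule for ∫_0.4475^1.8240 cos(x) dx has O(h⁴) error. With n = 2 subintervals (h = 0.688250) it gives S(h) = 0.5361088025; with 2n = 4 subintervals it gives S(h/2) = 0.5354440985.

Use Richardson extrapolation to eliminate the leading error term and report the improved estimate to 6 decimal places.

0.535400

Order 4 gives 2^r = 16 and 2^r − 1 = 15.
16 × 0.5354440985 = 8.5671055760; subtract 0.5361088025 → 8.0309967735
R = 8.0309967735/15 = 0.5353997849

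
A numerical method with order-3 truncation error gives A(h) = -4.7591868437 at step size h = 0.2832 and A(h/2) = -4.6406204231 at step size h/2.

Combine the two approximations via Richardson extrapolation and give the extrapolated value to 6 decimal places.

-4.623682

r = 3, so 2^r = 8.
8×(-4.6406204231) = -37.1249633848; subtract (-4.7591868437) → -32.3657765411
Divide by 2^3 − 1 = 7.
So the Richardson estimate is -4.6236823630.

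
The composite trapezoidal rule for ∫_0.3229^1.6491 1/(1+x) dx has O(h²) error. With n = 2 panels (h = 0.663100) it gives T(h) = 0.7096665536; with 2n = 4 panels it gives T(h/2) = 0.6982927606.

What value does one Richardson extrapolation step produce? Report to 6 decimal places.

Error is O(h^2); halving h shrinks it by 2^2 = 4.
4×0.6982927606 − 0.7096665536 = 2.0835044888
Denominator 4 − 1 = 3.
2.0835044888 ÷ 3 = 0.6945014963

0.694501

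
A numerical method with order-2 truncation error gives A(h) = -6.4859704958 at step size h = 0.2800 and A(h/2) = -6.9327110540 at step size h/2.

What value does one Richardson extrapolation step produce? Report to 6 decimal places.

Method order is 2; weight 2^2 = 4.
Weighted: (-27.7308442160) − (-6.4859704958) = -21.2448737202
(4*(-6.9327110540) − (-6.4859704958))/(4 − 1) = -7.0816245734
Shift from A(h/2): −0.1489135194.

-7.081625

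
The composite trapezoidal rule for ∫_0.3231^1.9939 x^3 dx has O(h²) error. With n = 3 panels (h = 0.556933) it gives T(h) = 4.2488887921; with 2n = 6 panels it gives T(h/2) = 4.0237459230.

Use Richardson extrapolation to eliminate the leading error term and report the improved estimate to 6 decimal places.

r = 2, so 2^r = 4.
Difference of the inputs: 4.0237459230 − 4.2488887921 = -0.2251428691
Correction (A(h/2) − A(h))/(4 − 1) = (-0.2251428691)/3 = -0.0750476230
R = A(h/2) + (A(h/2) − A(h))/3 = 4.0237459230 − 0.0750476230 = 3.9486983000

3.948698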